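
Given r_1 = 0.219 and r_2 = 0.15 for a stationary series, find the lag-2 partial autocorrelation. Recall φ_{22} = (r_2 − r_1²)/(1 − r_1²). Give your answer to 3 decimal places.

φ_{22} = (r_2 − r_1²) / (1 − r_1²)
r_1² = (0.219)² = 0.047961
Numerator = 0.15 − 0.0480 = 0.1020; denominator = 1 − 0.0480 = 0.9520
φ_{22} = 0.1020 / 0.9520 = 0.107

0.107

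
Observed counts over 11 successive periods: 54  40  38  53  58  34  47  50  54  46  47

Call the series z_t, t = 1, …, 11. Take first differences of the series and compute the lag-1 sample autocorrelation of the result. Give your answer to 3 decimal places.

First differences Δz: -14, -2, 15, 5, -24, 13, 3, 4, -8, 1
Mean of differences = -0.7000
Numerator Σ(Δz_t−Δz̄)(Δz_{t+1}−Δz̄) = -344.2900
Denominator Σ(Δz_t−Δz̄)² = 1280.1000
r_1(Δz) = -344.2900 / 1280.1000 = -0.269

-0.269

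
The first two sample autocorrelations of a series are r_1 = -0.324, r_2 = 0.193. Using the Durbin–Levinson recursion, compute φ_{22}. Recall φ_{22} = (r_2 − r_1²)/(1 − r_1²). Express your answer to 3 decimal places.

0.098

φ_{22} = (r_2 − r_1²) / (1 − r_1²)
r_1² = (-0.324)² = 0.104976
Numerator = 0.193 − 0.1050 = 0.0880; denominator = 1 − 0.1050 = 0.8950
φ_{22} = 0.0880 / 0.8950 = 0.098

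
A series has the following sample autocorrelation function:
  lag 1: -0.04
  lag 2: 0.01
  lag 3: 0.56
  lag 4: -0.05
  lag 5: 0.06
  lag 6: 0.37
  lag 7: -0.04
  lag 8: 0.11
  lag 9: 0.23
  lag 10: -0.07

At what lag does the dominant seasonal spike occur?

3

The largest autocorrelation is r_3 = 0.56, with weaker echoes at lags 6 (0.37) and 9 (0.23); the remaining lags stay at or below 0.11.
The dominant spike at lag 3 indicates a seasonal period of 3.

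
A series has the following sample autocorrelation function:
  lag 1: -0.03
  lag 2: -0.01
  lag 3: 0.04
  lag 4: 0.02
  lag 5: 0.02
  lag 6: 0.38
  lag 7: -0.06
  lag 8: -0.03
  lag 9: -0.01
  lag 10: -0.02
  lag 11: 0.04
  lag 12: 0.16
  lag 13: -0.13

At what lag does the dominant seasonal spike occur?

6

The largest autocorrelation is r_6 = 0.38, with a weaker echo at lag 12 (0.16); the remaining lags stay at or below 0.04.
The dominant spike at lag 6 indicates a seasonal period of 6.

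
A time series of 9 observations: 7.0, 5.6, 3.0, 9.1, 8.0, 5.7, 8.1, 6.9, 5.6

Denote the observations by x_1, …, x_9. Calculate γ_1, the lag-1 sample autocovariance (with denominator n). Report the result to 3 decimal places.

Mean x̄ = (7.0 + 5.6 + 3.0 + 9.1 + 8.0 + 5.7 + 8.1 + 6.9 + 5.6)/9 = 6.5556
Σ_{t=1}^{8}(x_t−x̄)(x_{t+1}−x̄) = -4.7531
γ_1 = -4.7531 / 9 = -0.528

-0.528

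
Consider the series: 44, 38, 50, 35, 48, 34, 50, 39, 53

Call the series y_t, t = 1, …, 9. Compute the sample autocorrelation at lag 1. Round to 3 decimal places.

-0.757

Mean ȳ = (44 + 38 + 50 + 35 + 48 + 34 + 50 + 39 + 53)/9 = 43.4444
Numerator Σ_{t=1}^{8}(y_t−ȳ)(y_{t+1}−ȳ) = -309.0864
Denominator Σ(y_t−ȳ)² = 408.2222
r_1 = -309.0864 / 408.2222 = -0.757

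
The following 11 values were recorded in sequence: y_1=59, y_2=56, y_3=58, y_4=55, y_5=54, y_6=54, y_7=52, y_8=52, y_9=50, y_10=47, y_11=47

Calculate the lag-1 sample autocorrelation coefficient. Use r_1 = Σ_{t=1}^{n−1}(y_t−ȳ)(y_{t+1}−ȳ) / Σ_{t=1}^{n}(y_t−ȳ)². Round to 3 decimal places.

Mean ȳ = (59 + 56 + 58 + 55 + 54 + 54 + 52 + 52 + 50 + 47 + 47)/11 = 53.0909
Numerator Σ_{t=1}^{10}(y_t−ȳ)(y_{t+1}−ȳ) = 102.9008
Denominator Σ(y_t−ȳ)² = 158.9091
r_1 = 102.9008 / 158.9091 = 0.648

0.648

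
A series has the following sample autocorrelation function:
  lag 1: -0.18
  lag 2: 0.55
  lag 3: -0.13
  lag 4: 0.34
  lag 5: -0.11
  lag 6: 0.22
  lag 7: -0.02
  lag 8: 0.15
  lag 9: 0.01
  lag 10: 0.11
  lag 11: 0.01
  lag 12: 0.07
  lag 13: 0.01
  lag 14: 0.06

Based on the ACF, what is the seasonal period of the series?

2

The largest autocorrelation is r_2 = 0.55, with weaker echoes at lags 4 (0.34), 6 (0.22) and 8 (0.15); the remaining lags stay at or below 0.11.
The dominant spike at lag 2 indicates a seasonal period of 2.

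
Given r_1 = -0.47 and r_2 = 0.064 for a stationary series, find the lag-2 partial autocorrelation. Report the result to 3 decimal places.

-0.201

φ_{22} = (r_2 − r_1²) / (1 − r_1²)
r_1² = (-0.47)² = 0.2209
Numerator = 0.064 − 0.2209 = -0.1569; denominator = 1 − 0.2209 = 0.7791
φ_{22} = -0.1569 / 0.7791 = -0.201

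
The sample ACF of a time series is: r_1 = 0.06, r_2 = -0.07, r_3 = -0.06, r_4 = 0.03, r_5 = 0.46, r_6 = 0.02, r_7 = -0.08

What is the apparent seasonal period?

The largest autocorrelation is r_5 = 0.46; the remaining lags stay at or below 0.06.
The dominant spike at lag 5 indicates a seasonal period of 5.

5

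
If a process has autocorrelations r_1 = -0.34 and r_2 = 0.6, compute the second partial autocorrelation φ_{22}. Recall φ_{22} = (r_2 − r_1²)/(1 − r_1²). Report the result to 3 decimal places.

0.548

φ_{22} = (r_2 − r_1²) / (1 − r_1²)
r_1² = (-0.34)² = 0.1156
Numerator = 0.6 − 0.1156 = 0.4844; denominator = 1 − 0.1156 = 0.8844
φ_{22} = 0.4844 / 0.8844 = 0.548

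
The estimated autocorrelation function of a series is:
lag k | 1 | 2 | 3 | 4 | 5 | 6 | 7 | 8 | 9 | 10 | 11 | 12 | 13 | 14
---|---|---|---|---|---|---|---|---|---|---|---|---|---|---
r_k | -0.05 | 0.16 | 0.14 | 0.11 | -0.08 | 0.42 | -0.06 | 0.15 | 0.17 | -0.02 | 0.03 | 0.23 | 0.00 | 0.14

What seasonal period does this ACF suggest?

The largest autocorrelation is r_6 = 0.42, with a weaker echo at lag 12 (0.23); the remaining lags stay at or below 0.17.
The dominant spike at lag 6 indicates a seasonal period of 6.

6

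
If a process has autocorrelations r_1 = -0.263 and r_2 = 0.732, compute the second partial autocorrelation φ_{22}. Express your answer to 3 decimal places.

0.712

φ_{22} = (r_2 − r_1²) / (1 − r_1²)
r_1² = (-0.263)² = 0.069169
Numerator = 0.732 − 0.0692 = 0.6628; denominator = 1 − 0.0692 = 0.9308
φ_{22} = 0.6628 / 0.9308 = 0.712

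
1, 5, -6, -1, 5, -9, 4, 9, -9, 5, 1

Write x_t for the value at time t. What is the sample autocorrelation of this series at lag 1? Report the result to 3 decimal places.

-0.517

Mean x̄ = (1 + 5 − 6 − 1 + 5 − 9 + 4 + 9 − 9 + 5 + 1)/11 = 0.4545
Numerator Σ_{t=1}^{10}(x_t−x̄)(x_{t+1}−x̄) = -191.5702
Denominator Σ(x_t−x̄)² = 370.7273
r_1 = -191.5702 / 370.7273 = -0.517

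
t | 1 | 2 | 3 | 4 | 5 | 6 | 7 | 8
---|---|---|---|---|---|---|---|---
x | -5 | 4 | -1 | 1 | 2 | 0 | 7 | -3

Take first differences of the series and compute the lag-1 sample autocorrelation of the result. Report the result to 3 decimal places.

-0.531

First differences Δx: 9, -5, 2, 1, -2, 7, -10
Mean of differences = 0.2857
Numerator Σ(Δx_t−Δx̄)(Δx_{t+1}−Δx̄) = -139.9388
Denominator Σ(Δx_t−Δx̄)² = 263.4286
r_1(Δx) = -139.9388 / 263.4286 = -0.531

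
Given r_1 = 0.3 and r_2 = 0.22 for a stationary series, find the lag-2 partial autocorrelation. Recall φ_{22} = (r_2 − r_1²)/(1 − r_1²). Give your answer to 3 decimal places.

φ_{22} = (r_2 − r_1²) / (1 − r_1²)
r_1² = (0.3)² = 0.09
Numerator = 0.22 − 0.0900 = 0.1300; denominator = 1 − 0.0900 = 0.9100
φ_{22} = 0.1300 / 0.9100 = 0.143

0.143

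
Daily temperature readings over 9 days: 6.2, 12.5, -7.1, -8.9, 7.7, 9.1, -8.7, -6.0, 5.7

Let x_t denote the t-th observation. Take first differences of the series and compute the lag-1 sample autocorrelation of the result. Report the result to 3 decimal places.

-0.118

First differences Δx: 6.3, -19.6, -1.8, 16.6, 1.4, -17.8, 2.7, 11.7
Mean of differences = -0.0625
Numerator Σ(Δx_t−Δx̄)(Δx_{t+1}−Δx̄) = -137.3902
Denominator Σ(Δx_t−Δx̄)² = 1165.5988
r_1(Δx) = -137.3902 / 1165.5988 = -0.118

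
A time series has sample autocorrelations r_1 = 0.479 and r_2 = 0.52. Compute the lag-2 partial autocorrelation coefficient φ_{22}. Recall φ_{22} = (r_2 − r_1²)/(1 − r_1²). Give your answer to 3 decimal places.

φ_{22} = (r_2 − r_1²) / (1 − r_1²)
r_1² = (0.479)² = 0.229441
Numerator = 0.52 − 0.2294 = 0.2906; denominator = 1 − 0.2294 = 0.7706
φ_{22} = 0.2906 / 0.7706 = 0.377

0.377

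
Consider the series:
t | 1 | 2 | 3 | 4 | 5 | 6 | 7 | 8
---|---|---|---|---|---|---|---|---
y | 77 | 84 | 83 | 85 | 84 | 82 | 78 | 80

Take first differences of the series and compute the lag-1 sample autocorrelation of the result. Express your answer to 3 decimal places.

First differences Δy: 7, -1, 2, -1, -2, -4, 2
Mean of differences = 0.4286
Numerator Σ(Δy_t−Δȳ)(Δy_{t+1}−Δȳ) = -6.6122
Denominator Σ(Δy_t−Δȳ)² = 77.7143
r_1(Δy) = -6.6122 / 77.7143 = -0.085

-0.085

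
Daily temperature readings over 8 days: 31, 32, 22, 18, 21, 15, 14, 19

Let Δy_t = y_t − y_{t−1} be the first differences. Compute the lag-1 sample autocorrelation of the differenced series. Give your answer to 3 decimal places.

First differences Δy: 1, -10, -4, 3, -6, -1, 5
Mean of differences = -1.7143
Numerator Σ(Δy_t−Δȳ)(Δy_{t+1}−Δȳ) = -32.7959
Denominator Σ(Δy_t−Δȳ)² = 167.4286
r_1(Δy) = -32.7959 / 167.4286 = -0.196

-0.196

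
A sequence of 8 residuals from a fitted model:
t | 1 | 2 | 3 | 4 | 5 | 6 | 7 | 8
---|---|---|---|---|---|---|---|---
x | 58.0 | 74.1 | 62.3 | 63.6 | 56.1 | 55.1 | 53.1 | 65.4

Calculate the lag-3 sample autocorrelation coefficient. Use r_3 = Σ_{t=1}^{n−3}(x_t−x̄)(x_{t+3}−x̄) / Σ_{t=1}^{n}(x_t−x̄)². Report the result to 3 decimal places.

Mean x̄ = (58.0 + 74.1 + 62.3 + 63.6 + 56.1 + 55.1 + 53.1 + 65.4)/8 = 60.9625
Deviations from mean: -2.9625, 13.1375, 1.3375, 2.6375, -4.8625, -5.8625, -7.8625, 4.4375
Σ(x_t−x̄)(x_{t+3}−x̄) = (-7.8136) + (-63.8811) + (-7.8411) + (-20.7373) + (-21.5773) = -121.8505
Denominator Σ(x_t−x̄)² = 329.6388
r_3 = -121.8505 / 329.6388 = -0.370

-0.370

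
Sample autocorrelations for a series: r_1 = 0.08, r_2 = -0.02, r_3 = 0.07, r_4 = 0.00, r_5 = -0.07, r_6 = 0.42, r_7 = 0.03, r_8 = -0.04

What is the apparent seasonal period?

6

The largest autocorrelation is r_6 = 0.42; the remaining lags stay at or below 0.08.
The dominant spike at lag 6 indicates a seasonal period of 6.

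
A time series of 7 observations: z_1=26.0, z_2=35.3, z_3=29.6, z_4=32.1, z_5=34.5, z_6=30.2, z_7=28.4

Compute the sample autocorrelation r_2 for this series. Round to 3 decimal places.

-0.042

Mean z̄ = (26.0 + 35.3 + 29.6 + 32.1 + 34.5 + 30.2 + 28.4)/7 = 30.8714
Deviations from mean: -4.8714, 4.4286, -1.2714, 1.2286, 3.6286, -0.6714, -2.4714
Σ(z_t−z̄)(z_{t+2}−z̄) = (6.1937) + (5.4408) + (-4.6135) + (-0.8249) + (-8.9678) = -2.7716
Denominator Σ(z_t−z̄)² = 66.1943
r_2 = -2.7716 / 66.1943 = -0.042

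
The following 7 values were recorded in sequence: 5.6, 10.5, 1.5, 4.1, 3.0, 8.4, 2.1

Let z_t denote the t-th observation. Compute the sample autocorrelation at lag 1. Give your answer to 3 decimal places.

-0.410

Mean z̄ = (5.6 + 10.5 + 1.5 + 4.1 + 3.0 + 8.4 + 2.1)/7 = 5.0286
Numerator Σ_{t=1}^{6}(z_t−z̄)(z_{t+1}−z̄) = -27.7322
Denominator Σ(z_t−z̄)² = 67.6343
r_1 = -27.7322 / 67.6343 = -0.410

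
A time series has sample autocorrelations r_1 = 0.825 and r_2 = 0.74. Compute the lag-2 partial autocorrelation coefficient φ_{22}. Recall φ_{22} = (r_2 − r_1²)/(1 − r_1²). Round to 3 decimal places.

0.186

φ_{22} = (r_2 − r_1²) / (1 − r_1²)
r_1² = (0.825)² = 0.680625
Numerator = 0.74 − 0.6806 = 0.0594; denominator = 1 − 0.6806 = 0.3194
φ_{22} = 0.0594 / 0.3194 = 0.186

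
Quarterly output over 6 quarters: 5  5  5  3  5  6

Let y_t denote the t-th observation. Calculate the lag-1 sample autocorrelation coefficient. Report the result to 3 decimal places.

-0.075

Mean ȳ = (5 + 5 + 5 + 3 + 5 + 6)/6 = 4.8333
Deviations from mean: 0.1667, 0.1667, 0.1667, -1.8333, 0.1667, 1.1667
Σ(y_t−ȳ)(y_{t+1}−ȳ) = (0.0278) + (0.0278) + (-0.3056) + (-0.3056) + (0.1944) = -0.3611
Denominator Σ(y_t−ȳ)² = 4.8333
r_1 = -0.3611 / 4.8333 = -0.075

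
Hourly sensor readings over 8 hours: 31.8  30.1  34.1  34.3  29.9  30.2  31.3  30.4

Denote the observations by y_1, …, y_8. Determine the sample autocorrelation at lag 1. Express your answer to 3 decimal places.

0.058

Mean ȳ = (31.8 + 30.1 + 34.1 + 34.3 + 29.9 + 30.2 + 31.3 + 30.4)/8 = 31.5125
Deviations from mean: 0.2875, -1.4125, 2.5875, 2.7875, -1.6125, -1.3125, -0.2125, -1.1125
Σ(y_t−ȳ)(y_{t+1}−ȳ) = (-0.4061) + (-3.6548) + (7.2127) + (-4.4948) + (2.1164) + (0.2789) + (0.2364) = 1.2886
Denominator Σ(y_t−ȳ)² = 22.1488
r_1 = 1.2886 / 22.1488 = 0.058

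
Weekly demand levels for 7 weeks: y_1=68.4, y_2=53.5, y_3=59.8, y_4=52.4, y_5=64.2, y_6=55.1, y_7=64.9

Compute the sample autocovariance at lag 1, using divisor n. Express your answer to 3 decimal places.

-18.856

Mean ȳ = (68.4 + 53.5 + 59.8 + 52.4 + 64.2 + 55.1 + 64.9)/7 = 59.7571
Deviations: 8.6429, -6.2571, 0.0429, -7.3571, 4.4429, -4.6571, 5.1429
Σ_{t=1}^{6}(y_t−ȳ)(y_{t+1}−ȳ) = -131.9918
γ_1 = -131.9918 / 7 = -18.856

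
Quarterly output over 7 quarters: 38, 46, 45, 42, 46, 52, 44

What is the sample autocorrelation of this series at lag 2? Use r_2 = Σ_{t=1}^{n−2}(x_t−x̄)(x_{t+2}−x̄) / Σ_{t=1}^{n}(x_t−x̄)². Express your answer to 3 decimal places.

Mean x̄ = (38 + 46 + 45 + 42 + 46 + 52 + 44)/7 = 44.7143
Deviations from mean: -6.7143, 1.2857, 0.2857, -2.7143, 1.2857, 7.2857, -0.7143
Numerator Σ_{t=1}^{5}(x_t−x̄)(x_{t+2}−x̄) = -25.7347
Denominator Σ(x_t−x̄)² = 109.4286
r_2 = -25.7347 / 109.4286 = -0.235

-0.235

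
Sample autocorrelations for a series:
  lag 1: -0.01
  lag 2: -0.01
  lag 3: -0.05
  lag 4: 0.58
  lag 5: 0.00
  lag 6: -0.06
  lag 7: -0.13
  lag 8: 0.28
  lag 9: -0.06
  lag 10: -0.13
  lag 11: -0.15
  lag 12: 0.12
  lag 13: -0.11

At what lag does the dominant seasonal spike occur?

The largest autocorrelation is r_4 = 0.58, with a weaker echo at lag 8 (0.28); the remaining lags stay at or below 0.12.
The dominant spike at lag 4 indicates a seasonal period of 4.

4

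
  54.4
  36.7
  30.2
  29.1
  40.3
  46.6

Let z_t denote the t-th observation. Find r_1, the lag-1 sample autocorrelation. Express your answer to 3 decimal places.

Mean z̄ = (54.4 + 36.7 + 30.2 + 29.1 + 40.3 + 46.6)/6 = 39.5500
Deviations from mean: 14.8500, -2.8500, -9.3500, -10.4500, 0.7500, 7.0500
Σ(z_t−z̄)(z_{t+1}−z̄) = (-42.3225) + (26.6475) + (97.7075) + (-7.8375) + (5.2875) = 79.4825
Denominator Σ(z_t−z̄)² = 475.5350
r_1 = 79.4825 / 475.5350 = 0.167

0.167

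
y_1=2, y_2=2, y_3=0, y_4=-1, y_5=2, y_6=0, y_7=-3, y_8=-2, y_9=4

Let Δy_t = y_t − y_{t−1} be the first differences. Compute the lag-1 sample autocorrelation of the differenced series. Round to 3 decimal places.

First differences Δy: 0, -2, -1, 3, -2, -3, 1, 6
Mean of differences = 0.2500
Numerator Σ(Δy_t−Δȳ)(Δy_{t+1}−Δȳ) = 2.9375
Denominator Σ(Δy_t−Δȳ)² = 63.5000
r_1(Δy) = 2.9375 / 63.5000 = 0.046

0.046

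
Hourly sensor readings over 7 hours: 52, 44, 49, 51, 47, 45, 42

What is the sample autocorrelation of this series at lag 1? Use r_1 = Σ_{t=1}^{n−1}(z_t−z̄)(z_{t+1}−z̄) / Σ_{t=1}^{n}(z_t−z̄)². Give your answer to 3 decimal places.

-0.038

Mean z̄ = (52 + 44 + 49 + 51 + 47 + 45 + 42)/7 = 47.1429
Deviations from mean: 4.8571, -3.1429, 1.8571, 3.8571, -0.1429, -2.1429, -5.1429
Numerator Σ_{t=1}^{6}(z_t−z̄)(z_{t+1}−z̄) = -3.1633
Denominator Σ(z_t−z̄)² = 82.8571
r_1 = -3.1633 / 82.8571 = -0.038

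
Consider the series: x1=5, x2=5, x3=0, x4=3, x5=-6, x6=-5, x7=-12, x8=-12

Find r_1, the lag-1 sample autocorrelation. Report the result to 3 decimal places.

0.553

Mean x̄ = (5 + 5 + 0 + 3 − 6 − 5 − 12 − 12)/8 = -2.7500
Deviations from mean: 7.7500, 7.7500, 2.7500, 5.7500, -3.2500, -2.2500, -9.2500, -9.2500
Numerator Σ_{t=1}^{7}(x_t−x̄)(x_{t+1}−x̄) = 192.1875
Denominator Σ(x_t−x̄)² = 347.5000
r_1 = 192.1875 / 347.5000 = 0.553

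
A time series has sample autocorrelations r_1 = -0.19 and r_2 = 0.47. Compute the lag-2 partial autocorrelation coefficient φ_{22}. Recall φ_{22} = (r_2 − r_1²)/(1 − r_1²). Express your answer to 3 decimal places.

0.450

φ_{22} = (r_2 − r_1²) / (1 − r_1²)
r_1² = (-0.19)² = 0.0361
Numerator = 0.47 − 0.0361 = 0.4339; denominator = 1 − 0.0361 = 0.9639
φ_{22} = 0.4339 / 0.9639 = 0.450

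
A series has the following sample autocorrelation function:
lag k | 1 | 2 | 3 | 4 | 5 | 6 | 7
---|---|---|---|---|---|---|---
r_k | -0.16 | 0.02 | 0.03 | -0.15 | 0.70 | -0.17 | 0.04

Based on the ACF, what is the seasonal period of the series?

The largest autocorrelation is r_5 = 0.70; the remaining lags stay at or below 0.04.
The dominant spike at lag 5 indicates a seasonal period of 5.

5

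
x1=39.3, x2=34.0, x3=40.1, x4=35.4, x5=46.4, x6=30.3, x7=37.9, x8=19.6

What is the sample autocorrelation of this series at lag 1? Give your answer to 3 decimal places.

-0.272

Mean x̄ = (39.3 + 34.0 + 40.1 + 35.4 + 46.4 + 30.3 + 37.9 + 19.6)/8 = 35.3750
Deviations from mean: 3.9250, -1.3750, 4.7250, 0.0250, 11.0250, -5.0750, 2.5250, -15.7750
Σ(x_t−x̄)(x_{t+1}−x̄) = (-5.3969) + (-6.4969) + (0.1181) + (0.2756) + (-55.9519) + (-12.8144) + (-39.8319) = -120.0981
Denominator Σ(x_t−x̄)² = 442.1550
r_1 = -120.0981 / 442.1550 = -0.272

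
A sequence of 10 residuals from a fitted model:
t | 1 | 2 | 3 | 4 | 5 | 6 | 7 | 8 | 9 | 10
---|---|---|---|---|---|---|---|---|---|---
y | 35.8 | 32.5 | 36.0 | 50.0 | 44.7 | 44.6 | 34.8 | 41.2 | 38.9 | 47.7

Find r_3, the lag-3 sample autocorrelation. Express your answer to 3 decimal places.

Mean ȳ = (35.8 + 32.5 + 36.0 + 50.0 + 44.7 + 44.6 + 34.8 + 41.2 + 38.9 + 47.7)/10 = 40.6200
Numerator Σ_{t=1}^{7}(y_t−ȳ)(y_{t+3}−ȳ) = -197.0052
Denominator Σ(y_t−ȳ)² = 318.2760
r_3 = -197.0052 / 318.2760 = -0.619

-0.619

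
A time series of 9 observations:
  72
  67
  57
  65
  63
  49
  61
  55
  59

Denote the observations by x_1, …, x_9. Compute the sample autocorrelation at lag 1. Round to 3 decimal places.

0.055

Mean x̄ = (72 + 67 + 57 + 65 + 63 + 49 + 61 + 55 + 59)/9 = 60.8889
Numerator Σ_{t=1}^{8}(x_t−x̄)(x_{t+1}−x̄) = 20.8765
Denominator Σ(x_t−x̄)² = 376.8889
r_1 = 20.8765 / 376.8889 = 0.055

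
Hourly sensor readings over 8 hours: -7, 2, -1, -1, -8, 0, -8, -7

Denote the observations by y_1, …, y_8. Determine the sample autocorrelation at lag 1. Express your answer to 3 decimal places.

-0.210

Mean ȳ = (-7 + 2 − 1 − 1 − 8 + 0 − 8 − 7)/8 = -3.7500
Deviations from mean: -3.2500, 5.7500, 2.7500, 2.7500, -4.2500, 3.7500, -4.2500, -3.2500
Numerator Σ_{t=1}^{7}(y_t−ȳ)(y_{t+1}−ȳ) = -25.0625
Denominator Σ(y_t−ȳ)² = 119.5000
r_1 = -25.0625 / 119.5000 = -0.210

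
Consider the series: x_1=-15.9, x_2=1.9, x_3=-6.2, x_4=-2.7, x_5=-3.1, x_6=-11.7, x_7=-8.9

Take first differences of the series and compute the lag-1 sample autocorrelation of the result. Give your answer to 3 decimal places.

First differences Δx: 17.8, -8.1, 3.5, -0.4, -8.6, 2.8
Mean of differences = 1.1667
Numerator Σ(Δx_t−Δx̄)(Δx_{t+1}−Δx̄) = -180.0644
Denominator Σ(Δx_t−Δx̄)² = 468.4933
r_1(Δx) = -180.0644 / 468.4933 = -0.384

-0.384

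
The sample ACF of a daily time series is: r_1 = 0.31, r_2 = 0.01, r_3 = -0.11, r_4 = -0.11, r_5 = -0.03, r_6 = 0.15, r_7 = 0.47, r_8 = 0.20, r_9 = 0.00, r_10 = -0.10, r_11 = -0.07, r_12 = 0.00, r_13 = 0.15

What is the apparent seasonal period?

The largest autocorrelation is r_7 = 0.47; the remaining lags stay at or below 0.31. The elevated value at lag 1 (0.31), dropping to 0.01 at lag 2, reflects decaying short-term dependence rather than seasonality.
The dominant spike at lag 7 indicates a seasonal period of 7.

7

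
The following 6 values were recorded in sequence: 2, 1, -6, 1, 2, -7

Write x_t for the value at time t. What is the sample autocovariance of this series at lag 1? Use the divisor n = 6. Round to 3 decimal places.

Mean x̄ = (2 + 1 − 6 + 1 + 2 − 7)/6 = -1.1667
Σ_{t=1}^{5}(x_t−x̄)(x_{t+1}−x̄) = -25.6944
γ_1 = -25.6944 / 6 = -4.282

-4.282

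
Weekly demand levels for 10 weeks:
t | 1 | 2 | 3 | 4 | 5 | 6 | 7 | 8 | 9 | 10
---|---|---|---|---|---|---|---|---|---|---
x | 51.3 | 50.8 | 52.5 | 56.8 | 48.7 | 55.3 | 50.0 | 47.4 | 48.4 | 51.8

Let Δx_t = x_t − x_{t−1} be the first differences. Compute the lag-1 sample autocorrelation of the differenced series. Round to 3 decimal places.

First differences Δx: -0.5, 1.7, 4.3, -8.1, 6.6, -5.3, -2.6, 1.0, 3.4
Mean of differences = 0.0556
Numerator Σ(Δx_t−Δx̄)(Δx_{t+1}−Δx̄) = -102.0998
Denominator Σ(Δx_t−Δx̄)² = 178.1822
r_1(Δx) = -102.0998 / 178.1822 = -0.573

-0.573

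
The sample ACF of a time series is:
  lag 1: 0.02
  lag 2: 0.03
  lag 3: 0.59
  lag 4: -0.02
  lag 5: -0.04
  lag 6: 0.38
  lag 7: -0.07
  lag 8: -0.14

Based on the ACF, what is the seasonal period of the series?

The largest autocorrelation is r_3 = 0.59, with a weaker echo at lag 6 (0.38); the remaining lags stay at or below 0.03.
The dominant spike at lag 3 indicates a seasonal period of 3.

3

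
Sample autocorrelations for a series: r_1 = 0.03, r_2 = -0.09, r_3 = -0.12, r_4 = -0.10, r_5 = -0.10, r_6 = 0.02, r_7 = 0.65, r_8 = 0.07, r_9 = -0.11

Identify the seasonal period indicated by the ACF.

The largest autocorrelation is r_7 = 0.65; the remaining lags stay at or below 0.07.
The dominant spike at lag 7 indicates a seasonal period of 7.

7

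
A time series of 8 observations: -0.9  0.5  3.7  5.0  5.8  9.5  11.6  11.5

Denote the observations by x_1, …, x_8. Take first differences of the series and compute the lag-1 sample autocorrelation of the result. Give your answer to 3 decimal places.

First differences Δx: 1.4, 3.2, 1.3, 0.8, 3.7, 2.1, -0.1
Mean of differences = 1.7714
Numerator Σ(Δx_t−Δx̄)(Δx_{t+1}−Δx̄) = -2.6008
Denominator Σ(Δx_t−Δx̄)² = 10.6743
r_1(Δx) = -2.6008 / 10.6743 = -0.244

-0.244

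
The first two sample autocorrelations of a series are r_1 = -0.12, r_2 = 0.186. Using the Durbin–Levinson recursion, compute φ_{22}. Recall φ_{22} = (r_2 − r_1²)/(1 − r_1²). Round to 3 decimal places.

φ_{22} = (r_2 − r_1²) / (1 − r_1²)
r_1² = (-0.12)² = 0.0144
Numerator = 0.186 − 0.0144 = 0.1716; denominator = 1 − 0.0144 = 0.9856
φ_{22} = 0.1716 / 0.9856 = 0.174

0.174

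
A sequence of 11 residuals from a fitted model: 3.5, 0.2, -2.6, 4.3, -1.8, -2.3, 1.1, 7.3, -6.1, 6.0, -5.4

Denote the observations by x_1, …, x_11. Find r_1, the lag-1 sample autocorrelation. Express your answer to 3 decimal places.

Mean x̄ = (3.5 + 0.2 − 2.6 + 4.3 − 1.8 − 2.3 + 1.1 + 7.3 − 6.1 + 6.0 − 5.4)/11 = 0.3818
Numerator Σ_{t=1}^{10}(x_t−x̄)(x_{t+1}−x̄) = -125.1049
Denominator Σ(x_t−x̄)² = 201.3364
r_1 = -125.1049 / 201.3364 = -0.621

-0.621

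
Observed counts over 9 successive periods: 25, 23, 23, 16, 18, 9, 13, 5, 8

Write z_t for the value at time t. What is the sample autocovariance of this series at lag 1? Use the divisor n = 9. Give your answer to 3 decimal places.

Mean z̄ = (25 + 23 + 23 + 16 + 18 + 9 + 13 + 5 + 8)/9 = 15.5556
Σ_{t=1}^{8}(z_t−z̄)(z_{t+1}−z̄) = 237.5802
γ_1 = 237.5802 / 9 = 26.398

26.398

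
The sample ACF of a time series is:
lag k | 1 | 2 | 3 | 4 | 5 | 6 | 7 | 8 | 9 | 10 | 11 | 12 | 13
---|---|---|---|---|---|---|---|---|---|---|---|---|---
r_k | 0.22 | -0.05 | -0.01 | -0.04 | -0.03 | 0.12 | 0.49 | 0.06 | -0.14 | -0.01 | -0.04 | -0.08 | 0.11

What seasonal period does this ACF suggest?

7

The largest autocorrelation is r_7 = 0.49; the remaining lags stay at or below 0.22.
The dominant spike at lag 7 indicates a seasonal period of 7.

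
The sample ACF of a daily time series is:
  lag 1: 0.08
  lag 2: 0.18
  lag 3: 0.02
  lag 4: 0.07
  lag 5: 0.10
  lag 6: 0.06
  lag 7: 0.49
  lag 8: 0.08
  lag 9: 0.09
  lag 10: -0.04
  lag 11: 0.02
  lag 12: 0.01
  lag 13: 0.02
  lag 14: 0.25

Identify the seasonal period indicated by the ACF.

7

The largest autocorrelation is r_7 = 0.49, with a weaker echo at lag 14 (0.25); the remaining lags stay at or below 0.18.
The dominant spike at lag 7 indicates a seasonal period of 7.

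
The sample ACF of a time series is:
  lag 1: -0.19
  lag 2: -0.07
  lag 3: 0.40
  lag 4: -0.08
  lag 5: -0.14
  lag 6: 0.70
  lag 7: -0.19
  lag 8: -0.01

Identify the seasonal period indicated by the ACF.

6

The largest autocorrelation is r_6 = 0.70; the remaining lags stay at or below 0.40.
The dominant spike at lag 6 indicates a seasonal period of 6.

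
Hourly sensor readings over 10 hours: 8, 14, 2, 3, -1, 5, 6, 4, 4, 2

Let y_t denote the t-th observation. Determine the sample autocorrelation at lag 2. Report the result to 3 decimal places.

-0.110

Mean ȳ = (8 + 14 + 2 + 3 − 1 + 5 + 6 + 4 + 4 + 2)/10 = 4.7000
Numerator Σ_{t=1}^{8}(y_t−ȳ)(y_{t+2}−ȳ) = -16.4800
Denominator Σ(y_t−ȳ)² = 150.1000
r_2 = -16.4800 / 150.1000 = -0.110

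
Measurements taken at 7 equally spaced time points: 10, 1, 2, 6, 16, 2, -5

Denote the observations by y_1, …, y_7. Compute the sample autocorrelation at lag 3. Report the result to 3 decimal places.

-0.143

Mean ȳ = (10 + 1 + 2 + 6 + 16 + 2 − 5)/7 = 4.5714
Σ(y_t−ȳ)(y_{t+3}−ȳ) = (7.7551) + (-40.8163) + (6.6122) + (-13.6735) = -40.1224
Denominator Σ(y_t−ȳ)² = 279.7143
r_3 = -40.1224 / 279.7143 = -0.143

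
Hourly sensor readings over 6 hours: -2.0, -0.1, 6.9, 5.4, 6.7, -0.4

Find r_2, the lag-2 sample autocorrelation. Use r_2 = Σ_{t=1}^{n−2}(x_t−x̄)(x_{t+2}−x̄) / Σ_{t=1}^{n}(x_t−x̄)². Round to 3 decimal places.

-0.239

Mean x̄ = (-2.0 − 0.1 + 6.9 + 5.4 + 6.7 − 0.4)/6 = 2.7500
Numerator Σ_{t=1}^{4}(x_t−x̄)(x_{t+2}−x̄) = -19.2200
Denominator Σ(x_t−x̄)² = 80.4550
r_2 = -19.2200 / 80.4550 = -0.239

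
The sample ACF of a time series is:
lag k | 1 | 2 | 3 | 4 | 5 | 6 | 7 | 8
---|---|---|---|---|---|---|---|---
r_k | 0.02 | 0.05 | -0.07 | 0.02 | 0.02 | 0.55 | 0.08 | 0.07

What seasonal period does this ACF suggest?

The largest autocorrelation is r_6 = 0.55; the remaining lags stay at or below 0.08.
The dominant spike at lag 6 indicates a seasonal period of 6.

6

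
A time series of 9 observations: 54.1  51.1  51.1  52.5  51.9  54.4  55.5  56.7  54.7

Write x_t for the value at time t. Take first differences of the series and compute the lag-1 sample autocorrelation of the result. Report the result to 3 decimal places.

First differences Δx: -3.0, 0.0, 1.4, -0.6, 2.5, 1.1, 1.2, -2.0
Mean of differences = 0.0750
Numerator Σ(Δx_t−Δx̄)(Δx_{t+1}−Δx̄) = -1.0956
Denominator Σ(Δx_t−Δx̄)² = 24.1750
r_1(Δx) = -1.0956 / 24.1750 = -0.045

-0.045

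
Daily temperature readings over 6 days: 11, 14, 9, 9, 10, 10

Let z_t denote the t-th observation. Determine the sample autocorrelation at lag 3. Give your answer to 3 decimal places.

Mean z̄ = (11 + 14 + 9 + 9 + 10 + 10)/6 = 10.5000
Deviations from mean: 0.5000, 3.5000, -1.5000, -1.5000, -0.5000, -0.5000
Σ(z_t−z̄)(z_{t+3}−z̄) = (-0.7500) + (-1.7500) + (0.7500) = -1.7500
Denominator Σ(z_t−z̄)² = 17.5000
r_3 = -1.7500 / 17.5000 = -0.100

-0.100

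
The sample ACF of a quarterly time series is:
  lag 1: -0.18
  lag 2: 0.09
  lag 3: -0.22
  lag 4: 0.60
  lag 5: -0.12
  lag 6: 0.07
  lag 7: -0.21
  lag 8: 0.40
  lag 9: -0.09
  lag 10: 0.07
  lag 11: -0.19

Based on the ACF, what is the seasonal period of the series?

4

The largest autocorrelation is r_4 = 0.60, with a weaker echo at lag 8 (0.40); the remaining lags stay at or below 0.09.
The dominant spike at lag 4 indicates a seasonal period of 4.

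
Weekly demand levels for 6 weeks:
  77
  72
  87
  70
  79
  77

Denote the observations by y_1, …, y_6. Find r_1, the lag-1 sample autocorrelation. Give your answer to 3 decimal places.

-0.753

Mean ȳ = (77 + 72 + 87 + 70 + 79 + 77)/6 = 77.0000
Σ(y_t−ȳ)(y_{t+1}−ȳ) = (0.0000) + (-50.0000) + (-70.0000) + (-14.0000) + (0.0000) = -134.0000
Denominator Σ(y_t−ȳ)² = 178.0000
r_1 = -134.0000 / 178.0000 = -0.753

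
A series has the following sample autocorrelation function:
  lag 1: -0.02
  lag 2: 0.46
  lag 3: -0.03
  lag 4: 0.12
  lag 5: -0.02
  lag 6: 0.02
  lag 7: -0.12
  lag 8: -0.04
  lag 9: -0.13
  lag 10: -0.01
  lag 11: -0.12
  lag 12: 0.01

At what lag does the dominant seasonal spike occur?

2

The largest autocorrelation is r_2 = 0.46; the remaining lags stay at or below 0.12.
The dominant spike at lag 2 indicates a seasonal period of 2.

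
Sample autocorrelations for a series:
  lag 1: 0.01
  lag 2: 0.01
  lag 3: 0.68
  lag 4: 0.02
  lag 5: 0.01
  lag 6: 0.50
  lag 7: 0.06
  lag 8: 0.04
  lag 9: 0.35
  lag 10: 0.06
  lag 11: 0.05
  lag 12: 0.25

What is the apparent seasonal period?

3

The largest autocorrelation is r_3 = 0.68, with weaker echoes at lags 6 (0.50), 9 (0.35) and 12 (0.25); the remaining lags stay at or below 0.06.
The dominant spike at lag 3 indicates a seasonal period of 3.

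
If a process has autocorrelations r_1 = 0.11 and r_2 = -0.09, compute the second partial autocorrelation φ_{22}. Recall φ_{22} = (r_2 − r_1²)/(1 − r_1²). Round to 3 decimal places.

φ_{22} = (r_2 − r_1²) / (1 − r_1²)
r_1² = (0.11)² = 0.0121
Numerator = -0.09 − 0.0121 = -0.1021; denominator = 1 − 0.0121 = 0.9879
φ_{22} = -0.1021 / 0.9879 = -0.103

-0.103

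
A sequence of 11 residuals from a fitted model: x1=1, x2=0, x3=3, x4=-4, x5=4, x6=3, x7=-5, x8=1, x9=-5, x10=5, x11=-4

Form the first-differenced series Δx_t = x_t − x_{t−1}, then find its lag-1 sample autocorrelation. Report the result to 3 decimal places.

-0.711

First differences Δx: -1, 3, -7, 8, -1, -8, 6, -6, 10, -9
Mean of differences = -0.5000
Numerator Σ(Δx_t−Δx̄)(Δx_{t+1}−Δx̄) = -311.7500
Denominator Σ(Δx_t−Δx̄)² = 438.5000
r_1(Δx) = -311.7500 / 438.5000 = -0.711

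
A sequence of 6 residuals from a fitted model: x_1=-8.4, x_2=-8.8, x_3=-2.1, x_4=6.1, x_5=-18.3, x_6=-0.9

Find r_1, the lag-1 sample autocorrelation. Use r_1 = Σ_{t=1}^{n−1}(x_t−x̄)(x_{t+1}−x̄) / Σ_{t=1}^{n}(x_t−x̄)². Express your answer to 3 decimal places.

Mean x̄ = (-8.4 − 8.8 − 2.1 + 6.1 − 18.3 − 0.9)/6 = -5.4000
Deviations from mean: -3.0000, -3.4000, 3.3000, 11.5000, -12.9000, 4.5000
Σ(x_t−x̄)(x_{t+1}−x̄) = (10.2000) + (-11.2200) + (37.9500) + (-148.3500) + (-58.0500) = -169.4700
Denominator Σ(x_t−x̄)² = 350.3600
r_1 = -169.4700 / 350.3600 = -0.484

-0.484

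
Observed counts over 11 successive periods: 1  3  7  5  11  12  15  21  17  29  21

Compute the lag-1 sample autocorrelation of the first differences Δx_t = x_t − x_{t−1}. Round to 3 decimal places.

First differences Δx: 2, 4, -2, 6, 1, 3, 6, -4, 12, -8
Mean of differences = 2.0000
Numerator Σ(Δx_t−Δx̄)(Δx_{t+1}−Δx̄) = -209.0000
Denominator Σ(Δx_t−Δx̄)² = 290.0000
r_1(Δx) = -209.0000 / 290.0000 = -0.721

-0.721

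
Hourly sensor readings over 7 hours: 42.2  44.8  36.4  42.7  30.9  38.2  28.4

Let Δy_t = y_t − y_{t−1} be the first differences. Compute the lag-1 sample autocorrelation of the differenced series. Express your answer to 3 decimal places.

First differences Δy: 2.6, -8.4, 6.3, -11.8, 7.3, -9.8
Mean of differences = -2.3000
Numerator Σ(Δy_t−Δȳ)(Δy_{t+1}−Δȳ) = -327.2500
Denominator Σ(Δy_t−Δȳ)² = 373.8400
r_1(Δy) = -327.2500 / 373.8400 = -0.875

-0.875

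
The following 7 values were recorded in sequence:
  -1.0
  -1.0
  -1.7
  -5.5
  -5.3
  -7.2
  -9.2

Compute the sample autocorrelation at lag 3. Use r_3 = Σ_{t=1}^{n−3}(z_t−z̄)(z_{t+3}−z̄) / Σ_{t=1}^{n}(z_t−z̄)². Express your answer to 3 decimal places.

Mean z̄ = (-1.0 − 1.0 − 1.7 − 5.5 − 5.3 − 7.2 − 9.2)/7 = -4.4143
Deviations from mean: 3.4143, 3.4143, 2.7143, -1.0857, -0.8857, -2.7857, -4.7857
Numerator Σ_{t=1}^{4}(z_t−z̄)(z_{t+3}−z̄) = -9.0963
Denominator Σ(z_t−z̄)² = 63.3086
r_3 = -9.0963 / 63.3086 = -0.144

-0.144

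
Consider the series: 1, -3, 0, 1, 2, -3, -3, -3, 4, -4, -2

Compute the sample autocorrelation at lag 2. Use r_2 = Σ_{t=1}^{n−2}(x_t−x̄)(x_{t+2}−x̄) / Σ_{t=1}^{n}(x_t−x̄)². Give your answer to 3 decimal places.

Mean x̄ = (1 − 3 + 0 + 1 + 2 − 3 − 3 − 3 + 4 − 4 − 2)/11 = -0.9091
Numerator Σ_{t=1}^{9}(x_t−x̄)(x_{t+2}−x̄) = -14.4711
Denominator Σ(x_t−x̄)² = 68.9091
r_2 = -14.4711 / 68.9091 = -0.210

-0.210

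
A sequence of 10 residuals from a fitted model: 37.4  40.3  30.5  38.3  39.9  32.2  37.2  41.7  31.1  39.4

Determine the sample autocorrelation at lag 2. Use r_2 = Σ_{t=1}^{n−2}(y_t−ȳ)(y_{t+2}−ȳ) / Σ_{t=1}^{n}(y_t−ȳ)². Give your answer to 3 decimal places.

Mean ȳ = (37.4 + 40.3 + 30.5 + 38.3 + 39.9 + 32.2 + 37.2 + 41.7 + 31.1 + 39.4)/10 = 36.8000
Numerator Σ_{t=1}^{8}(y_t−ȳ)(y_{t+2}−ȳ) = -35.8000
Denominator Σ(y_t−ȳ)² = 148.7400
r_2 = -35.8000 / 148.7400 = -0.241

-0.241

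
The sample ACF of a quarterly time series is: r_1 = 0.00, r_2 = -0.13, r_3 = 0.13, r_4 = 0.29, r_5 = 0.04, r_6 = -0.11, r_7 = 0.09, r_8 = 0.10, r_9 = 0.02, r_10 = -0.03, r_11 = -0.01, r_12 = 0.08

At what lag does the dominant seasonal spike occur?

The largest autocorrelation is r_4 = 0.29; the remaining lags stay at or below 0.13.
The dominant spike at lag 4 indicates a seasonal period of 4.

4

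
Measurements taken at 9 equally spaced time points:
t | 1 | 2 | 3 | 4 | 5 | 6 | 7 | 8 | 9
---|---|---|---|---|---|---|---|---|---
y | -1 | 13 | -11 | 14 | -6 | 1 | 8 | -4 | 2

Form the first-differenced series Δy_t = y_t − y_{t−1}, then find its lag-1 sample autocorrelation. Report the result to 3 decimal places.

First differences Δy: 14, -24, 25, -20, 7, 7, -12, 6
Mean of differences = 0.3750
Numerator Σ(Δy_t−Δȳ)(Δy_{t+1}−Δȳ) = -1676.7656
Denominator Σ(Δy_t−Δȳ)² = 2073.8750
r_1(Δy) = -1676.7656 / 2073.8750 = -0.809

-0.809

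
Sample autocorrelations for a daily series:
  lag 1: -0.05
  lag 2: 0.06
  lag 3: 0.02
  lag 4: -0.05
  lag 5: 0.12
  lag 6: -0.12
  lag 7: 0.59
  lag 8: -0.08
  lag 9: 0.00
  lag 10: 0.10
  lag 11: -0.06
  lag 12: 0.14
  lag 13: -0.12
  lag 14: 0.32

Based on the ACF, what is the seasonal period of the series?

7

The largest autocorrelation is r_7 = 0.59, with a weaker echo at lag 14 (0.32); the remaining lags stay at or below 0.14.
The dominant spike at lag 7 indicates a seasonal period of 7.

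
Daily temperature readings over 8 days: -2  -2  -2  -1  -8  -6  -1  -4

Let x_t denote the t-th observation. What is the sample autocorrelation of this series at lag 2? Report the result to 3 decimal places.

Mean x̄ = (-2 − 2 − 2 − 1 − 8 − 6 − 1 − 4)/8 = -3.2500
Numerator Σ_{t=1}^{6}(x_t−x̄)(x_{t+2}−x̄) = -16.3750
Denominator Σ(x_t−x̄)² = 45.5000
r_2 = -16.3750 / 45.5000 = -0.360

-0.360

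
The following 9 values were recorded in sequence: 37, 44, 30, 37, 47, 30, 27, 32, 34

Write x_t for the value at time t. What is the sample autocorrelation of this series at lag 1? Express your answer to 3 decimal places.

Mean x̄ = (37 + 44 + 30 + 37 + 47 + 30 + 27 + 32 + 34)/9 = 35.3333
Numerator Σ_{t=1}^{8}(x_t−x̄)(x_{t+1}−x̄) = -6.7778
Denominator Σ(x_t−x̄)² = 356.0000
r_1 = -6.7778 / 356.0000 = -0.019

-0.019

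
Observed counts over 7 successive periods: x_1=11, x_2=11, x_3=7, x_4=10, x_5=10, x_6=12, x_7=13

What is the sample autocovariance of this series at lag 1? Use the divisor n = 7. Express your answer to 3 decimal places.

0.525

Mean x̄ = (11 + 11 + 7 + 10 + 10 + 12 + 13)/7 = 10.5714
Deviations: 0.4286, 0.4286, -3.5714, -0.5714, -0.5714, 1.4286, 2.4286
Σ_{t=1}^{6}(x_t−x̄)(x_{t+1}−x̄) = 3.6735
γ_1 = 3.6735 / 7 = 0.525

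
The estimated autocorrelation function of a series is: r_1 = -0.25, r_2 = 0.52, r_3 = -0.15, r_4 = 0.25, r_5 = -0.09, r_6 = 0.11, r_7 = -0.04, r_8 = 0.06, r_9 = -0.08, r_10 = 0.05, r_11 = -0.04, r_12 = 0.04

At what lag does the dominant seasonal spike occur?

The largest autocorrelation is r_2 = 0.52, with a weaker echo at lag 4 (0.25); the remaining lags stay at or below 0.11.
The dominant spike at lag 2 indicates a seasonal period of 2.

2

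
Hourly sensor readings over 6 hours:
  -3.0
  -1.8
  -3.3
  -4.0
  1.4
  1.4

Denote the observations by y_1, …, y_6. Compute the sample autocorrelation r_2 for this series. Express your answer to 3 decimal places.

-0.323

Mean ȳ = (-3.0 − 1.8 − 3.3 − 4.0 + 1.4 + 1.4)/6 = -1.5500
Deviations from mean: -1.4500, -0.2500, -1.7500, -2.4500, 2.9500, 2.9500
Numerator Σ_{t=1}^{4}(y_t−ȳ)(y_{t+2}−ȳ) = -9.2400
Denominator Σ(y_t−ȳ)² = 28.6350
r_2 = -9.2400 / 28.6350 = -0.323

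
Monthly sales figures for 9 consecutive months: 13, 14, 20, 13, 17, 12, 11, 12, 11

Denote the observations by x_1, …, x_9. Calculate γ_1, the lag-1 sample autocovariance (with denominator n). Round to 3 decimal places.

Mean x̄ = (13 + 14 + 20 + 13 + 17 + 12 + 11 + 12 + 11)/9 = 13.6667
Σ_{t=1}^{8}(x_t−x̄)(x_{t+1}−x̄) = 3.2222
γ_1 = 3.2222 / 9 = 0.358

0.358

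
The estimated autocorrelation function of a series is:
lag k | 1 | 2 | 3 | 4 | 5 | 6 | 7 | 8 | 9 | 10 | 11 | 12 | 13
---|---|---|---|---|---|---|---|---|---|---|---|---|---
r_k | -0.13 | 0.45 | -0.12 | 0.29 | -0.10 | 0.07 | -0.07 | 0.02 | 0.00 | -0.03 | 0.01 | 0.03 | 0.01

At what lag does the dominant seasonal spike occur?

The largest autocorrelation is r_2 = 0.45, with a weaker echo at lag 4 (0.29); the remaining lags stay at or below 0.07.
The dominant spike at lag 2 indicates a seasonal period of 2.

2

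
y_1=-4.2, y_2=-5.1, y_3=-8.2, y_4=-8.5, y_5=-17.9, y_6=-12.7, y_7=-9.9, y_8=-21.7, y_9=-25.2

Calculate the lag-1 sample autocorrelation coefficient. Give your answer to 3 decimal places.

0.415

Mean ȳ = (-4.2 − 5.1 − 8.2 − 8.5 − 17.9 − 12.7 − 9.9 − 21.7 − 25.2)/9 = -12.6000
Numerator Σ_{t=1}^{8}(y_t−ȳ)(y_{t+1}−ȳ) = 182.6600
Denominator Σ(y_t−ȳ)² = 439.9400
r_1 = 182.6600 / 439.9400 = 0.415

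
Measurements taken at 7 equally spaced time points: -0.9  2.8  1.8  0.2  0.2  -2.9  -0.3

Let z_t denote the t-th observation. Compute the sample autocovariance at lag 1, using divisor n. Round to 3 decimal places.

Mean z̄ = (-0.9 + 2.8 + 1.8 + 0.2 + 0.2 − 2.9 − 0.3)/7 = 0.1286
Σ_{t=1}^{6}(z_t−z̄)(z_{t+1}−z̄) = 2.9235
γ_1 = 2.9235 / 7 = 0.418

0.418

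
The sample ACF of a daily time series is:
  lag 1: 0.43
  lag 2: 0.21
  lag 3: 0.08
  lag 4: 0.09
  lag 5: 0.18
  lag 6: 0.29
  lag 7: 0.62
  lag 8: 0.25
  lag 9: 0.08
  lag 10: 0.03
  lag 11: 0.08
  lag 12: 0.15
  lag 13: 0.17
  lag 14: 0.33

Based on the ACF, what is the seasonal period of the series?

The largest autocorrelation is r_7 = 0.62; the remaining lags stay at or below 0.43. The elevated value at lag 1 (0.43), dropping to 0.21 at lag 2, reflects decaying short-term dependence rather than seasonality.
The dominant spike at lag 7 indicates a seasonal period of 7.

7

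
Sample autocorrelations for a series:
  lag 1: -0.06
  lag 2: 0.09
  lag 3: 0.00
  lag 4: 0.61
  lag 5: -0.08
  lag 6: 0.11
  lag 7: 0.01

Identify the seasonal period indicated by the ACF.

4

The largest autocorrelation is r_4 = 0.61; the remaining lags stay at or below 0.11.
The dominant spike at lag 4 indicates a seasonal period of 4.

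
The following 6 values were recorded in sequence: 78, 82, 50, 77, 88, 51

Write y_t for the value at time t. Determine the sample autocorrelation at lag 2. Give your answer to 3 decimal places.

-0.418

Mean ȳ = (78 + 82 + 50 + 77 + 88 + 51)/6 = 71.0000
Deviations from mean: 7.0000, 11.0000, -21.0000, 6.0000, 17.0000, -20.0000
Σ(y_t−ȳ)(y_{t+2}−ȳ) = (-147.0000) + (66.0000) + (-357.0000) + (-120.0000) = -558.0000
Denominator Σ(y_t−ȳ)² = 1336.0000
r_2 = -558.0000 / 1336.0000 = -0.418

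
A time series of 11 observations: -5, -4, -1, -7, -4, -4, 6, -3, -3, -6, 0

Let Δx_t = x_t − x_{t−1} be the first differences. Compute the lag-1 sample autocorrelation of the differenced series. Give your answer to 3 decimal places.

First differences Δx: 1, 3, -6, 3, 0, 10, -9, 0, -3, 6
Mean of differences = 0.5000
Numerator Σ(Δx_t−Δx̄)(Δx_{t+1}−Δx̄) = -140.2500
Denominator Σ(Δx_t−Δx̄)² = 278.5000
r_1(Δx) = -140.2500 / 278.5000 = -0.504

-0.504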